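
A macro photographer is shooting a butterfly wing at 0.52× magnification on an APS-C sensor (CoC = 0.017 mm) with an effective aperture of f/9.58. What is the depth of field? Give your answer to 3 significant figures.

1.20 mm

At magnification m, DoF ≈ 2·N_eff·c/m² = 2 × 9.58 × 0.017 / 0.52² = 0.3257 / 0.2704 ≈ 1.2 mm.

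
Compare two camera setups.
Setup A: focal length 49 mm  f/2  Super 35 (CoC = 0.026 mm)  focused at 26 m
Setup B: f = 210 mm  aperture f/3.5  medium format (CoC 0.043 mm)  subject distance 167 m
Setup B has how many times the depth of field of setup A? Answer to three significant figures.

Setup A: H = 49²/(2×0.026) + 49 ≈ 46222.1 mm; DoF = Df − Dn = 59366 − 16645 ≈ 42721 mm.
Setup B: H = 210²/(3.5×0.043) + 210 ≈ 293233.3 mm; DoF = Df − Dn = 387654 − 106423 ≈ 281231 mm.
Ratio = 281231 / 42721 ≈ 6.58.

6.58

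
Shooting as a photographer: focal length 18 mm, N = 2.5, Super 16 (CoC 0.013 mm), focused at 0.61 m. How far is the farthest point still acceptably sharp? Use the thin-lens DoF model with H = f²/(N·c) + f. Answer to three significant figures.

0.649 m

Hyperfocal distance H = f²/(N·c) + f = 18²/(2.5 × 0.013) + 18 = 324/0.0325 + 18 ≈ 9987.2 mm ≈ 9.987 m.
Far limit Df = s·(H − f)/(H − s) = 610 × (9987.2 − 18) / (9987.2 − 610) = 610 × 9969.2 / 9377.2 ≈ 648.51 mm ≈ 0.649 m.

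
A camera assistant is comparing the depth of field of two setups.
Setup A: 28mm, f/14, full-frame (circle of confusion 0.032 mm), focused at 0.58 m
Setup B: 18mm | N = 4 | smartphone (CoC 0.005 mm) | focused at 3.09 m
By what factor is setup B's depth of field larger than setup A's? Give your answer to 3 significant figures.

Setup A: H = 28²/(14×0.032) + 28 ≈ 1778.0 mm; DoF = Df − Dn = 847.25 − 440.92 ≈ 406.33 mm.
Setup B: H = 18²/(4×0.005) + 18 ≈ 16218.0 mm; DoF = Df − Dn = 3813.1 − 2597.4 ≈ 1215.7 mm.
Ratio = 1215.7 / 406.33 ≈ 2.99.

2.99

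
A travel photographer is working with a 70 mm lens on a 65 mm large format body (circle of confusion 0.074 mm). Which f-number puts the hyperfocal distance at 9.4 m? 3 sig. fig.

f/7.10

Rearrange H = f²/(N·c) + f for N: N = f² / ((H − f)·c).
N = 70² / ((9400 − 70) × 0.074) = 4900 / 690.4 ≈ 7.10.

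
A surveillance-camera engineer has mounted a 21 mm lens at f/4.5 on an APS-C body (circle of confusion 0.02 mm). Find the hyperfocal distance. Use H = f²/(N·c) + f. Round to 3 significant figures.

4.92 m

Hyperfocal distance H = f²/(N·c) + f = 21²/(4.5 × 0.02) + 21 = 441/0.09 + 21 ≈ 4921.0 mm ≈ 4.92 m.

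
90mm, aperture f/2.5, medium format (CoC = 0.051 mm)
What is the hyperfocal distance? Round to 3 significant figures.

63.6 m

Hyperfocal distance H = f²/(N·c) + f = 90²/(2.5 × 0.051) + 90 = 8100/0.1275 + 90 ≈ 63619.4 mm ≈ 63.6 m.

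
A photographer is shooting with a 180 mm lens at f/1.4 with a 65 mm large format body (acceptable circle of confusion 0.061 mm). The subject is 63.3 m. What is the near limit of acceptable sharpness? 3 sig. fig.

54.3 m

Hyperfocal distance H = f²/(N·c) + f = 180²/(1.4 × 0.061) + 180 = 32400/0.0854 + 180 ≈ 379571.1 mm ≈ 379.6 m.
Near limit Dn = s·(H − f)/(H + s − 2f) = 63300 × (379571.1 − 180) / (379571.1 + 63300 − 2 × 180) = 63300 × 379391.1 / 442511.1 ≈ 54271 mm ≈ 54.3 m.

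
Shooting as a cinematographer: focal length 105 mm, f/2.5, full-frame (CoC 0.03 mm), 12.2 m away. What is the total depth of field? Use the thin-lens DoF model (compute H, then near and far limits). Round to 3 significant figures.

Hyperfocal distance H = f²/(N·c) + f = 105²/(2.5 × 0.03) + 105 = 11025/0.075 + 105 ≈ 147105.0 mm ≈ 147.1 m.
Near limit Dn = s·(H − f)/(H + s − 2f) = 12200 × (147105.0 − 105) / (147105.0 + 12200 − 2 × 105) = 12200 × 147000.0 / 159095.0 ≈ 11272.5 mm.
Far limit Df = s·(H − f)/(H − s) = 12200 × (147105.0 − 105) / (147105.0 − 12200) = 12200 × 147000.0 / 134905.0 ≈ 13293.8 mm.
Depth of field = Df − Dn = 13293.8 − 11272.5 ≈ 2021.3 mm ≈ 2.02 m.

2.02 m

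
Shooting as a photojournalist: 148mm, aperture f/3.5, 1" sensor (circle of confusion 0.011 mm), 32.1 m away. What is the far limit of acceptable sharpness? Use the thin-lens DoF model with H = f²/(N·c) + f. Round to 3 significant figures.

34.0 m

Hyperfocal distance H = f²/(N·c) + f = 148²/(3.5 × 0.011) + 148 = 21904/0.0385 + 148 ≈ 569083.1 mm ≈ 569.1 m.
Far limit Df = s·(H − f)/(H − s) = 32100 × (569083.1 − 148) / (569083.1 − 32100) = 32100 × 568935.1 / 536983.1 ≈ 34010 mm ≈ 34.0 m.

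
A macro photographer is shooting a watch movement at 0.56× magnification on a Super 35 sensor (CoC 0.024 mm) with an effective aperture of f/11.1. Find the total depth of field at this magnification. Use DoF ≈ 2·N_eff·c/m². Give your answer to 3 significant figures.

At magnification m, DoF ≈ 2·N_eff·c/m² = 2 × 11.1 × 0.024 / 0.56² = 0.5328 / 0.3136 ≈ 1.7 mm.

1.70 mm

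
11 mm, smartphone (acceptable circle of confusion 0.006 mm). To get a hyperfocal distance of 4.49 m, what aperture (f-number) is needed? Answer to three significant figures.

f/4.50

Rearrange H = f²/(N·c) + f for N: N = f² / ((H − f)·c).
N = 11² / ((4490 − 11) × 0.006) = 121 / 26.87 ≈ 4.50.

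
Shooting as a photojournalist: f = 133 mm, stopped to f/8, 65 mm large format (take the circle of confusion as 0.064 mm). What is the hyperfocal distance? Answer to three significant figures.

34.7 m

Hyperfocal distance H = f²/(N·c) + f = 133²/(8 × 0.064) + 133 = 17689/0.512 + 133 ≈ 34681.8 mm ≈ 34.7 m.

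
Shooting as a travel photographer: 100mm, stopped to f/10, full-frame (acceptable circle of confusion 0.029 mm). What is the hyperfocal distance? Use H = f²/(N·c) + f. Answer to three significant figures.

34.6 m

Hyperfocal distance H = f²/(N·c) + f = 100²/(10 × 0.029) + 100 = 10000/0.29 + 100 ≈ 34582.8 mm ≈ 34.6 m.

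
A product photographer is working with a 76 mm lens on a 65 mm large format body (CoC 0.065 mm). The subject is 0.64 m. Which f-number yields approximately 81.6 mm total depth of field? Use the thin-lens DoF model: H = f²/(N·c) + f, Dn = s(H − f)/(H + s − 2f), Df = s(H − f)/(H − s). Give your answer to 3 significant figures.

Write h = H − f = f²/(N·c). The thin-lens limits are Dn = s·h/(h + (s−f)) and Df = s·h/(h − (s−f)), so DoF = Df − Dn = 2·s·(s−f)·h / (h² − (s−f)²).
That is a quadratic in h: DoF·h² − 2·s·(s−f)·h − DoF·(s−f)² = 0 ⇒ h = (s−f)·(s + √(s² + DoF²)) / DoF = 564 × (640 + √(640² + 81.6²)) / 81.6 = 564 × (640 + 645.181) / 81.6 ≈ 8882.9 mm.
Then N = f²/(c·h) = 76² / (0.065 × 8882.9) = 5776 / 577.39 ≈ 10.

f/10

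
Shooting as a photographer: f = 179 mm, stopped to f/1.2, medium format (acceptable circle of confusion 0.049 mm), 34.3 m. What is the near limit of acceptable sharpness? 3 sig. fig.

32.3 m

Hyperfocal distance H = f²/(N·c) + f = 179²/(1.2 × 0.049) + 179 = 32041/0.0588 + 179 ≈ 545094.0 mm ≈ 545.1 m.
Near limit Dn = s·(H − f)/(H + s − 2f) = 34300 × (545094.0 − 179) / (545094.0 + 34300 − 2 × 179) = 34300 × 544915.0 / 579036.0 ≈ 32279 mm ≈ 32.3 m.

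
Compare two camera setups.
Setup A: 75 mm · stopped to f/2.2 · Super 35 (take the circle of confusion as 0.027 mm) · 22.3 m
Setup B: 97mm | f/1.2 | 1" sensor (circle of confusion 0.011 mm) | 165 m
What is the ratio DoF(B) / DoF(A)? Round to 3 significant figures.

7.28

Setup A: H = 75²/(2.2×0.027) + 75 ≈ 94772.0 mm; DoF = Df − Dn = 29139 − 18061 ≈ 11078 mm.
Setup B: H = 97²/(1.2×0.011) + 97 ≈ 712900.0 mm; DoF = Df − Dn = 214661 − 134000 ≈ 80661 mm.
Ratio = 80661 / 11078 ≈ 7.28.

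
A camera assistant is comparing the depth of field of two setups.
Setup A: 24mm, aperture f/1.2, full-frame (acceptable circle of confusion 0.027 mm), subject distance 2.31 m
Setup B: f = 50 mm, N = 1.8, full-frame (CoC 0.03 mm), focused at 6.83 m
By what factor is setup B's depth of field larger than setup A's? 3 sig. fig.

Setup A: H = 24²/(1.2×0.027) + 24 ≈ 17801.8 mm; DoF = Df − Dn = 2650.87 − 2046.81 ≈ 604.06 mm.
Setup B: H = 50²/(1.8×0.03) + 50 ≈ 46346.3 mm; DoF = Df − Dn = 8001.9 − 5957.5 ≈ 2044.4 mm.
Ratio = 2044.4 / 604.06 ≈ 3.38.

3.38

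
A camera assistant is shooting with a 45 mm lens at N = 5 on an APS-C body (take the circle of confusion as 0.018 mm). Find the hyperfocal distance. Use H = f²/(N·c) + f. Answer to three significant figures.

22.5 m

Hyperfocal distance H = f²/(N·c) + f = 45²/(5 × 0.018) + 45 = 2025/0.09 + 45 ≈ 22545.0 mm ≈ 22.5 m.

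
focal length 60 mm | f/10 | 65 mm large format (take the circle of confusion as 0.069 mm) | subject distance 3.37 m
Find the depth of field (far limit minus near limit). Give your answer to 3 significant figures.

Hyperfocal distance H = f²/(N·c) + f = 60²/(10 × 0.069) + 60 = 3600/0.69 + 60 ≈ 5277.4 mm ≈ 5.277 m.
Near limit Dn = s·(H − f)/(H + s − 2f) = 3370 × (5277.4 − 60) / (5277.4 + 3370 − 2 × 60) = 3370 × 5217.4 / 8527.4 ≈ 2061.9 mm.
Far limit Df = s·(H − f)/(H − s) = 3370 × (5277.4 − 60) / (5277.4 − 3370) = 3370 × 5217.4 / 1907.4 ≈ 9218.1 mm.
Depth of field = Df − Dn = 9218.1 − 2061.9 ≈ 7156.2 mm ≈ 7.16 m.

7.16 m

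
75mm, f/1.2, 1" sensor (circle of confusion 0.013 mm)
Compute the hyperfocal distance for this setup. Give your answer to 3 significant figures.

361 m

Hyperfocal distance H = f²/(N·c) + f = 75²/(1.2 × 0.013) + 75 = 5625/0.0156 + 75 ≈ 360651.9 mm ≈ 361 m.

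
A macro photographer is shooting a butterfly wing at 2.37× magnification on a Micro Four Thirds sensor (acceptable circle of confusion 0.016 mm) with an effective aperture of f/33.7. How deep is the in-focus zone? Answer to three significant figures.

At magnification m, DoF ≈ 2·N_eff·c/m² = 2 × 33.7 × 0.016 / 2.37² = 1.078 / 5.617 ≈ 0.192 mm.

0.192 mm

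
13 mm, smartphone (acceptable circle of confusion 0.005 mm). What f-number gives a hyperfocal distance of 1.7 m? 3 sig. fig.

f/20

Rearrange H = f²/(N·c) + f for N: N = f² / ((H − f)·c).
N = 13² / ((1700 − 13) × 0.005) = 169 / 8.435 ≈ 20.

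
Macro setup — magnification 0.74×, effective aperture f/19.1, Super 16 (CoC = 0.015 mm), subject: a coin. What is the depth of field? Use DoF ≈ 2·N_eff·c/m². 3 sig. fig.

At magnification m, DoF ≈ 2·N_eff·c/m² = 2 × 19.1 × 0.015 / 0.74² = 0.573 / 0.5476 ≈ 1.05 mm.

1.05 mm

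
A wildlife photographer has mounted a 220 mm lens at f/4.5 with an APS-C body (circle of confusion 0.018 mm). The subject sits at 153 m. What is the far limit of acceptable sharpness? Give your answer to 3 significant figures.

206 m

Hyperfocal distance H = f²/(N·c) + f = 220²/(4.5 × 0.018) + 220 = 48400/0.081 + 220 ≈ 597750.9 mm ≈ 597.8 m.
Far limit Df = s·(H − f)/(H − s) = 153000 × (597750.9 − 220) / (597750.9 − 153000) = 153000 × 597530.9 / 444750.9 ≈ 205558 mm ≈ 206 m.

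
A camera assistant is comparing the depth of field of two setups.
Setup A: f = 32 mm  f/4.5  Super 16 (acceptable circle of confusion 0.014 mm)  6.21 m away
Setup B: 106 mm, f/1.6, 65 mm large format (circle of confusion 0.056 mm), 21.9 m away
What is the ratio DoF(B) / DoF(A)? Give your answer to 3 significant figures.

1.42

Setup A: H = 32²/(4.5×0.014) + 32 ≈ 16286.0 mm; DoF = Df − Dn = 10017.6 − 4499.7 ≈ 5517.9 mm.
Setup B: H = 106²/(1.6×0.056) + 106 ≈ 125507.8 mm; DoF = Df − Dn = 26506.7 − 18657.5 ≈ 7849.2 mm.
Ratio = 7849.2 / 5517.9 ≈ 1.42.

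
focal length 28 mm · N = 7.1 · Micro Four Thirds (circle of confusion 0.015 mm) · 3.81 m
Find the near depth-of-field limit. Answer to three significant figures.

Hyperfocal distance H = f²/(N·c) + f = 28²/(7.1 × 0.015) + 28 = 784/0.1065 + 28 ≈ 7389.5 mm ≈ 7.390 m.
Near limit Dn = s·(H − f)/(H + s − 2f) = 3810 × (7389.5 − 28) / (7389.5 + 3810 − 2 × 28) = 3810 × 7361.5 / 11143.5 ≈ 2516.9 mm ≈ 2.52 m.

2.52 m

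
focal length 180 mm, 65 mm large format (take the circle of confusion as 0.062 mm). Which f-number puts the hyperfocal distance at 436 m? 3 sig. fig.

Rearrange H = f²/(N·c) + f for N: N = f² / ((H − f)·c).
N = 180² / ((436000 − 180) × 0.062) = 32400 / 27021 ≈ 1.20.

f/1.20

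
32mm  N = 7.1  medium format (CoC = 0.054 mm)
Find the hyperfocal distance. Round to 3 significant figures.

2.70 m

Hyperfocal distance H = f²/(N·c) + f = 32²/(7.1 × 0.054) + 32 = 1024/0.3834 + 32 ≈ 2702.8 mm ≈ 2.70 m.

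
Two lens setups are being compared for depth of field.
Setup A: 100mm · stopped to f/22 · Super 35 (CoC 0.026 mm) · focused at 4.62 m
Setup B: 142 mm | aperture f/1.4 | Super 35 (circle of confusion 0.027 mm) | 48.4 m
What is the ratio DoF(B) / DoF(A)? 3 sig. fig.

3.45

Setup A: H = 100²/(22×0.026) + 100 ≈ 17582.5 mm; DoF = Df − Dn = 6231.0 − 3670.9 ≈ 2560.1 mm.
Setup B: H = 142²/(1.4×0.027) + 142 ≈ 533581.2 mm; DoF = Df − Dn = 53214.1 − 44384.7 ≈ 8829.4 mm.
Ratio = 8829.4 / 2560.1 ≈ 3.45.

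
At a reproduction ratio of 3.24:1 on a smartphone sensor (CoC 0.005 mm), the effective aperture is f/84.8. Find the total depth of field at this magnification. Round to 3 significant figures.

At magnification m, DoF ≈ 2·N_eff·c/m² = 2 × 84.8 × 0.005 / 3.24² = 0.848 / 10.5 ≈ 0.0808 mm.

0.0808 mm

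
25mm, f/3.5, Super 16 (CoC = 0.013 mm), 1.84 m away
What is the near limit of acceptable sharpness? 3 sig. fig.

1.63 m

Hyperfocal distance H = f²/(N·c) + f = 25²/(3.5 × 0.013) + 25 = 625/0.0455 + 25 ≈ 13761.3 mm ≈ 13.76 m.
Near limit Dn = s·(H − f)/(H + s − 2f) = 1840 × (13761.3 − 25) / (13761.3 + 1840 − 2 × 25) = 1840 × 13736.3 / 15551.3 ≈ 1625.3 mm ≈ 1.63 m.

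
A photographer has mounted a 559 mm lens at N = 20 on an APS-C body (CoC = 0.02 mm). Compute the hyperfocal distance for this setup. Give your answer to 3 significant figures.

782 m

Hyperfocal distance H = f²/(N·c) + f = 559²/(20 × 0.02) + 559 = 312481/0.4 + 559 ≈ 781761.5 mm ≈ 782 m.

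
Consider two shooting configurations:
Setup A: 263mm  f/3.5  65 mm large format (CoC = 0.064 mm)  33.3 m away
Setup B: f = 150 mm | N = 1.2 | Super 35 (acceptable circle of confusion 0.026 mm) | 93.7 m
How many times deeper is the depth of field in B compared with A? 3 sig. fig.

3.43

Setup A: H = 263²/(3.5×0.064) + 263 ≈ 309053.2 mm; DoF = Df − Dn = 37289.6 − 30081.6 ≈ 7208.0 mm.
Setup B: H = 150²/(1.2×0.026) + 150 ≈ 721303.8 mm; DoF = Df − Dn = 107667 − 82941 ≈ 24726 mm.
Ratio = 24726 / 7208.0 ≈ 3.43.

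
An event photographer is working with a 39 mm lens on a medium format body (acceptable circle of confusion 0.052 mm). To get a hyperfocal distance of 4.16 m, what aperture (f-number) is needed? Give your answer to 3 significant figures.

f/7.10

Rearrange H = f²/(N·c) + f for N: N = f² / ((H − f)·c).
N = 39² / ((4160 − 39) × 0.052) = 1521 / 214.3 ≈ 7.10.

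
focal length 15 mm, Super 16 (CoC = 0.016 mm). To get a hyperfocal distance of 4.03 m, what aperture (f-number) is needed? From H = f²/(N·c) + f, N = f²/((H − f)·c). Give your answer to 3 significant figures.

Rearrange H = f²/(N·c) + f for N: N = f² / ((H − f)·c).
N = 15² / ((4030 − 15) × 0.016) = 225 / 64.24 ≈ 3.50.

f/3.50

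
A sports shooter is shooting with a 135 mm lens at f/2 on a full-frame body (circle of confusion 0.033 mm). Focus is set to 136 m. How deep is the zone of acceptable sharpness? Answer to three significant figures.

177 m

Hyperfocal distance H = f²/(N·c) + f = 135²/(2 × 0.033) + 135 = 18225/0.066 + 135 ≈ 276271.4 mm ≈ 276.3 m.
Near limit Dn = s·(H − f)/(H + s − 2f) = 136000 × (276271.4 − 135) / (276271.4 + 136000 − 2 × 135) = 136000 × 276136.4 / 412001.4 ≈ 91152 mm.
Far limit Df = s·(H − f)/(H − s) = 136000 × (276271.4 − 135) / (276271.4 − 136000) = 136000 × 276136.4 / 140271.4 ≈ 267728 mm.
Depth of field = Df − Dn = 267728 − 91152 ≈ 176576 mm ≈ 177 m.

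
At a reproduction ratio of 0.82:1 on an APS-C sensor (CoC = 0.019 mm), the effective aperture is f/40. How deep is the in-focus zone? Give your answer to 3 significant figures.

At magnification m, DoF ≈ 2·N_eff·c/m² = 2 × 40 × 0.019 / 0.82² = 1.52 / 0.6724 ≈ 2.26 mm.

2.26 mm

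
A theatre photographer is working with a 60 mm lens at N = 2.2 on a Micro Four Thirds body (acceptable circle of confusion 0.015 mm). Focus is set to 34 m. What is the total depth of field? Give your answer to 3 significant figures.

Hyperfocal distance H = f²/(N·c) + f = 60²/(2.2 × 0.015) + 60 = 3600/0.033 + 60 ≈ 109150.9 mm ≈ 109.2 m.
Near limit Dn = s·(H − f)/(H + s − 2f) = 34000 × (109150.9 − 60) / (109150.9 + 34000 − 2 × 60) = 34000 × 109090.9 / 143030.9 ≈ 25932 mm.
Far limit Df = s·(H − f)/(H − s) = 34000 × (109150.9 − 60) / (109150.9 − 34000) = 34000 × 109090.9 / 75150.9 ≈ 49355 mm.
Depth of field = Df − Dn = 49355 − 25932 ≈ 23423 mm ≈ 23.4 m.

23.4 m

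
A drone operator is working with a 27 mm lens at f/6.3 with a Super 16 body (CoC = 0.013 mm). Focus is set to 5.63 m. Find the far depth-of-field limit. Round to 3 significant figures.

Hyperfocal distance H = f²/(N·c) + f = 27²/(6.3 × 0.013) + 27 = 729/0.0819 + 27 ≈ 8928.1 mm ≈ 8.928 m.
Far limit Df = s·(H − f)/(H − s) = 5630 × (8928.1 − 27) / (8928.1 − 5630) = 5630 × 8901.1 / 3298.1 ≈ 15195 mm ≈ 15.2 m.

15.2 m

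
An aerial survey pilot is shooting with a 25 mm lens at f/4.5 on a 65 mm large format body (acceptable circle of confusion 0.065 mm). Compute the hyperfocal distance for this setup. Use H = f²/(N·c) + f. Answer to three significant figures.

2.16 m

Hyperfocal distance H = f²/(N·c) + f = 25²/(4.5 × 0.065) + 25 = 625/0.2925 + 25 ≈ 2161.8 mm ≈ 2.16 m.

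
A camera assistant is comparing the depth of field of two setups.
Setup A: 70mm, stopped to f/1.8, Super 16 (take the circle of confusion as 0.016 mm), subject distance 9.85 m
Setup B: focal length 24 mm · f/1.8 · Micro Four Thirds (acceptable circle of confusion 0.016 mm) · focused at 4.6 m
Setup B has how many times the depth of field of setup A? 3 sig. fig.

Setup A: H = 70²/(1.8×0.016) + 70 ≈ 170208.9 mm; DoF = Df − Dn = 10450.7 − 9314.6 ≈ 1136.1 mm.
Setup B: H = 24²/(1.8×0.016) + 24 ≈ 20024.0 mm; DoF = Df − Dn = 5964.7 − 3743.5 ≈ 2221.2 mm.
Ratio = 2221.2 / 1136.1 ≈ 1.96.

1.96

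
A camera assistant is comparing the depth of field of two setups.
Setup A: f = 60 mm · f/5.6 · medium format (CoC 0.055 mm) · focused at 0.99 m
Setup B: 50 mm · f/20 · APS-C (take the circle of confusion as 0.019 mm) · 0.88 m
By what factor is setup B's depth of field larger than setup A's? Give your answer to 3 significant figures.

Setup A: H = 60²/(5.6×0.055) + 60 ≈ 11748.3 mm; DoF = Df − Dn = 1075.58 − 917.03 ≈ 158.55 mm.
Setup B: H = 50²/(20×0.019) + 50 ≈ 6628.9 mm; DoF = Df − Dn = 1007.05 − 781.42 ≈ 225.63 mm.
Ratio = 225.63 / 158.55 ≈ 1.42.

1.42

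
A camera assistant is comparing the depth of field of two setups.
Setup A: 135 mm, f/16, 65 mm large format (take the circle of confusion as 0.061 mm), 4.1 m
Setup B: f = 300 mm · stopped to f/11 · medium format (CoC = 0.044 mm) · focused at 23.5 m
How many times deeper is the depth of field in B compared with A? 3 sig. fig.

3.27

Setup A: H = 135²/(16×0.061) + 135 ≈ 18808.2 mm; DoF = Df − Dn = 5205.3 − 3381.9 ≈ 1823.4 mm.
Setup B: H = 300²/(11×0.044) + 300 ≈ 186250.4 mm; DoF = Df − Dn = 26849.9 − 20893.3 ≈ 5956.6 mm.
Ratio = 5956.6 / 1823.4 ≈ 3.27.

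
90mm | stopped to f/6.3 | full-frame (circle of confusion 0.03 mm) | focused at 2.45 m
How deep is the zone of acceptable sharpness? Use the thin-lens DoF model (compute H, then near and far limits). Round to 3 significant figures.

Hyperfocal distance H = f²/(N·c) + f = 90²/(6.3 × 0.03) + 90 = 8100/0.189 + 90 ≈ 42947.1 mm ≈ 42.95 m.
Near limit Dn = s·(H − f)/(H + s − 2f) = 2450 × (42947.1 − 90) / (42947.1 + 2450 − 2 × 90) = 2450 × 42857.1 / 45217.1 ≈ 2322.13 mm.
Far limit Df = s·(H − f)/(H − s) = 2450 × (42947.1 − 90) / (42947.1 − 2450) = 2450 × 42857.1 / 40497.1 ≈ 2592.78 mm.
Depth of field = Df − Dn = 2592.78 − 2322.13 ≈ 270.65 mm.

271 mm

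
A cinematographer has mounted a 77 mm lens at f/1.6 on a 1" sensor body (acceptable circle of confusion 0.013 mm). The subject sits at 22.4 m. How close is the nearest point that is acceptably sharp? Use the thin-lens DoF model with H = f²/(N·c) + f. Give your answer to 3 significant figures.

Hyperfocal distance H = f²/(N·c) + f = 77²/(1.6 × 0.013) + 77 = 5929/0.0208 + 77 ≈ 285125.1 mm ≈ 285.1 m.
Near limit Dn = s·(H − f)/(H + s − 2f) = 22400 × (285125.1 − 77) / (285125.1 + 22400 − 2 × 77) = 22400 × 285048.1 / 307371.1 ≈ 20773 mm ≈ 20.8 m.

20.8 m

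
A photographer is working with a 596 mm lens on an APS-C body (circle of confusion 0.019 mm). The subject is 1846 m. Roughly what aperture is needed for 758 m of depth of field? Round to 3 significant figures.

Write h = H − f = f²/(N·c). The thin-lens limits are Dn = s·h/(h + (s−f)) and Df = s·h/(h − (s−f)), so DoF = Df − Dn = 2·s·(s−f)·h / (h² − (s−f)²).
That is a quadratic in h: DoF·h² − 2·s·(s−f)·h − DoF·(s−f)² = 0 ⇒ h = (s−f)·(s + √(s² + DoF²)) / DoF = 1845404 × (1846000 + √(1846000² + 758000²)) / 758000 = 1845404 × (1846000 + 1995565) / 758000 ≈ 9352559 mm.
Then N = f²/(c·h) = 596² / (0.019 × 9352559) = 355216 / 177699 ≈ 2.00.

f/2.00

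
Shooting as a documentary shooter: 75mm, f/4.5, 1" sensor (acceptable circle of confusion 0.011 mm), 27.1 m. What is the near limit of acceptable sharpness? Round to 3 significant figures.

Hyperfocal distance H = f²/(N·c) + f = 75²/(4.5 × 0.011) + 75 = 5625/0.0495 + 75 ≈ 113711.4 mm ≈ 113.7 m.
Near limit Dn = s·(H − f)/(H + s − 2f) = 27100 × (113711.4 − 75) / (113711.4 + 27100 − 2 × 75) = 27100 × 113636.4 / 140661.4 ≈ 21893 mm ≈ 21.9 m.

21.9 m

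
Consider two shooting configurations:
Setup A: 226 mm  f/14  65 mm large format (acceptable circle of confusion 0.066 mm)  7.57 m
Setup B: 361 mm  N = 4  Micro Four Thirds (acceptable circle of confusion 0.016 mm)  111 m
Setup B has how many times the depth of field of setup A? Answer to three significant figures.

5.91

Setup A: H = 226²/(14×0.066) + 226 ≈ 55503.1 mm; DoF = Df − Dn = 8729.8 − 6682.2 ≈ 2047.6 mm.
Setup B: H = 361²/(4×0.016) + 361 ≈ 2036626.6 mm; DoF = Df − Dn = 117378 − 105280 ≈ 12098 mm.
Ratio = 12098 / 2047.6 ≈ 5.91.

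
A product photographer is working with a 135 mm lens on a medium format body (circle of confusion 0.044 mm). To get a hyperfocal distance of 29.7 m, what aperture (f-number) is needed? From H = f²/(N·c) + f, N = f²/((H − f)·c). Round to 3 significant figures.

Rearrange H = f²/(N·c) + f for N: N = f² / ((H − f)·c).
N = 135² / ((29700 − 135) × 0.044) = 18225 / 1301 ≈ 14.

f/14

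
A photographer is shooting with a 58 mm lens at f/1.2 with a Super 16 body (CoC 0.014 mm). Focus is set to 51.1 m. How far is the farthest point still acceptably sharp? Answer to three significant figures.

Hyperfocal distance H = f²/(N·c) + f = 58²/(1.2 × 0.014) + 58 = 3364/0.0168 + 58 ≈ 200296.1 mm ≈ 200.3 m.
Far limit Df = s·(H − f)/(H − s) = 51100 × (200296.1 − 58) / (200296.1 − 51100) = 51100 × 200238.1 / 149196.1 ≈ 68582 mm ≈ 68.6 m.

68.6 m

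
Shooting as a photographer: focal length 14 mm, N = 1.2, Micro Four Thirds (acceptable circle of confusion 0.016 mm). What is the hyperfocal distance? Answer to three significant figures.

10.2 m

Hyperfocal distance H = f²/(N·c) + f = 14²/(1.2 × 0.016) + 14 = 196/0.0192 + 14 ≈ 10222.3 mm ≈ 10.2 m.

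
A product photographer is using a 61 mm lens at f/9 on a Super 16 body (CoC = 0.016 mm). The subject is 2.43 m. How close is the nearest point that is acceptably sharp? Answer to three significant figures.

Hyperfocal distance H = f²/(N·c) + f = 61²/(9 × 0.016) + 61 = 3721/0.144 + 61 ≈ 25901.3 mm ≈ 25.90 m.
Near limit Dn = s·(H − f)/(H + s − 2f) = 2430 × (25901.3 − 61) / (25901.3 + 2430 − 2 × 61) = 2430 × 25840.3 / 28209.3 ≈ 2225.9 mm ≈ 2.23 m.

2.23 m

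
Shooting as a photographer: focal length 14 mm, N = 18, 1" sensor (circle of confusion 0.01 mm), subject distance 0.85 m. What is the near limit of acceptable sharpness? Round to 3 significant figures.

481 mm

Hyperfocal distance H = f²/(N·c) + f = 14²/(18 × 0.01) + 14 = 196/0.18 + 14 ≈ 1102.9 mm ≈ 1.103 m.
Near limit Dn = s·(H − f)/(H + s − 2f) = 850 × (1102.9 − 14) / (1102.9 + 850 − 2 × 14) = 850 × 1088.9 / 1924.9 ≈ 480.84 mm.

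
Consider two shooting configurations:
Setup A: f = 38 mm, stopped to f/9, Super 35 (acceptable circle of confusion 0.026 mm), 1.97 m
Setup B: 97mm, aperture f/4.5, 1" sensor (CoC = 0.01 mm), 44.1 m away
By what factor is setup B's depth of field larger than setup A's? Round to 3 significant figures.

14.2

Setup A: H = 38²/(9×0.026) + 38 ≈ 6208.9 mm; DoF = Df − Dn = 2867.9 − 1500.3 ≈ 1367.6 mm.
Setup B: H = 97²/(4.5×0.01) + 97 ≈ 209185.9 mm; DoF = Df − Dn = 55855 − 36433 ≈ 19422 mm.
Ratio = 19422 / 1367.6 ≈ 14.2.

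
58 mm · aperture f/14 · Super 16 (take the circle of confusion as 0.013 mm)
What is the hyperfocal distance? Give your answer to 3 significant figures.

Hyperfocal distance H = f²/(N·c) + f = 58²/(14 × 0.013) + 58 = 3364/0.182 + 58 ≈ 18541.5 mm ≈ 18.5 m.

18.5 m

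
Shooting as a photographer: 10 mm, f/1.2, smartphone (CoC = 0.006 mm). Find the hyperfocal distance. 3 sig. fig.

Hyperfocal distance H = f²/(N·c) + f = 10²/(1.2 × 0.006) + 10 = 100/0.0072 + 10 ≈ 13898.9 mm ≈ 13.9 m.

13.9 m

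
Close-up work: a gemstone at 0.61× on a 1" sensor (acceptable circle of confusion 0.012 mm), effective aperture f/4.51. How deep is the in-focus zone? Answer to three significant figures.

At magnification m, DoF ≈ 2·N_eff·c/m² = 2 × 4.51 × 0.012 / 0.61² = 0.1082 / 0.3721 ≈ 0.291 mm.

0.291 mm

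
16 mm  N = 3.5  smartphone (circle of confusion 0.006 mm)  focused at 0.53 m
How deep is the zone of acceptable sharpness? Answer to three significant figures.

44.8 mm

Hyperfocal distance H = f²/(N·c) + f = 16²/(3.5 × 0.006) + 16 = 256/0.021 + 16 ≈ 12206.5 mm ≈ 12.21 m.
Near limit Dn = s·(H − f)/(H + s − 2f) = 530 × (12206.5 − 16) / (12206.5 + 530 − 2 × 16) = 530 × 12190.5 / 12704.5 ≈ 508.557 mm.
Far limit Df = s·(H − f)/(H − s) = 530 × (12206.5 − 16) / (12206.5 − 530) = 530 × 12190.5 / 11676.5 ≈ 553.331 mm.
Depth of field = Df − Dn = 553.331 − 508.557 ≈ 44.774 mm.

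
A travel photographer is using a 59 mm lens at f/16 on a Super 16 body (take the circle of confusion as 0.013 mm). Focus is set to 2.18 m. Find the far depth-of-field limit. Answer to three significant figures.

2.50 m

Hyperfocal distance H = f²/(N·c) + f = 59²/(16 × 0.013) + 59 = 3481/0.208 + 59 ≈ 16794.6 mm ≈ 16.79 m.
Far limit Df = s·(H − f)/(H − s) = 2180 × (16794.6 − 59) / (16794.6 − 2180) = 2180 × 16735.6 / 14614.6 ≈ 2496.4 mm ≈ 2.50 m.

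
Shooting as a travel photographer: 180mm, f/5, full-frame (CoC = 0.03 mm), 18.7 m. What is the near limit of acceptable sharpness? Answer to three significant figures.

Hyperfocal distance H = f²/(N·c) + f = 180²/(5 × 0.03) + 180 = 32400/0.15 + 180 ≈ 216180.0 mm ≈ 216.2 m.
Near limit Dn = s·(H − f)/(H + s − 2f) = 18700 × (216180.0 − 180) / (216180.0 + 18700 − 2 × 180) = 18700 × 216000.0 / 234520.0 ≈ 17223 mm ≈ 17.2 m.

17.2 m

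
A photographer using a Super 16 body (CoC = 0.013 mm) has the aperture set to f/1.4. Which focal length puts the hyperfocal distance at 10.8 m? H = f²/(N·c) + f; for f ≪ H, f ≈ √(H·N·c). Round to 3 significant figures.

From H = f²/(N·c) + f, with f ≪ H: f ≈ √(H·N·c) = √(10800 × 1.4 × 0.013) = √196.56 ≈ 14.02 mm.
The +f correction barely moves this — solving exactly, f² + N·c·f − N·c·H = 0 ⇒ f = (−N·c + √((N·c)² + 4·N·c·H))/2 = (−0.0182 + √786.24)/2 ≈ 14.011 mm, so f ≈ 14.0 mm.

14.0 mm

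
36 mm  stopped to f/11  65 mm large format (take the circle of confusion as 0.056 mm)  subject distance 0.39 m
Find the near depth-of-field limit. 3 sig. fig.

334 mm

Hyperfocal distance H = f²/(N·c) + f = 36²/(11 × 0.056) + 36 = 1296/0.616 + 36 ≈ 2139.9 mm ≈ 2.140 m.
Near limit Dn = s·(H − f)/(H + s − 2f) = 390 × (2139.9 − 36) / (2139.9 + 390 − 2 × 36) = 390 × 2103.9 / 2457.9 ≈ 333.83 mm.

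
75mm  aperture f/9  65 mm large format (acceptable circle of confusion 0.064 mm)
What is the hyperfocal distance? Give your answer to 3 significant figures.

Hyperfocal distance H = f²/(N·c) + f = 75²/(9 × 0.064) + 75 = 5625/0.576 + 75 ≈ 9840.6 mm ≈ 9.84 m.

9.84 m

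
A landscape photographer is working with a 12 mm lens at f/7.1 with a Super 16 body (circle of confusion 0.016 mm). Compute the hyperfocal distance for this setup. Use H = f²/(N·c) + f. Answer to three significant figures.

Hyperfocal distance H = f²/(N·c) + f = 12²/(7.1 × 0.016) + 12 = 144/0.1136 + 12 ≈ 1279.6 mm ≈ 1.28 m.

1.28 m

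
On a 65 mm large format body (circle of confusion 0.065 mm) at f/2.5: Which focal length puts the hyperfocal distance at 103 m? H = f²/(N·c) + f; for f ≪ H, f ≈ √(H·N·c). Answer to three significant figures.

From H = f²/(N·c) + f, with f ≪ H: f ≈ √(H·N·c) = √(103000 × 2.5 × 0.065) = √16738 ≈ 129.4 mm.
The +f correction barely moves this — solving exactly, f² + N·c·f − N·c·H = 0 ⇒ f = (−N·c + √((N·c)² + 4·N·c·H))/2 = (−0.1625 + √66950)/2 ≈ 129.29 mm, so f ≈ 129 mm.

129 mm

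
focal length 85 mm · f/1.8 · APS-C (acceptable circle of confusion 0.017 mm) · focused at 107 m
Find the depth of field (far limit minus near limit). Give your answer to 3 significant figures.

Hyperfocal distance H = f²/(N·c) + f = 85²/(1.8 × 0.017) + 85 = 7225/0.0306 + 85 ≈ 236196.1 mm ≈ 236.2 m.
Near limit Dn = s·(H − f)/(H + s − 2f) = 107000 × (236196.1 − 85) / (236196.1 + 107000 − 2 × 85) = 107000 × 236111.1 / 343026.1 ≈ 73650 mm.
Far limit Df = s·(H − f)/(H − s) = 107000 × (236196.1 − 85) / (236196.1 − 107000) = 107000 × 236111.1 / 129196.1 ≈ 195547 mm.
Depth of field = Df − Dn = 195547 − 73650 ≈ 121897 mm ≈ 122 m.

122 m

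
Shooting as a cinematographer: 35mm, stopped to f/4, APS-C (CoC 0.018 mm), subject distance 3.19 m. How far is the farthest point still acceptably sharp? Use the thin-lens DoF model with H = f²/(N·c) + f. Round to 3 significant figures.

3.92 m

Hyperfocal distance H = f²/(N·c) + f = 35²/(4 × 0.018) + 35 = 1225/0.072 + 35 ≈ 17048.9 mm ≈ 17.05 m.
Far limit Df = s·(H − f)/(H − s) = 3190 × (17048.9 − 35) / (17048.9 − 3190) = 3190 × 17013.9 / 13858.9 ≈ 3916.2 mm ≈ 3.92 m.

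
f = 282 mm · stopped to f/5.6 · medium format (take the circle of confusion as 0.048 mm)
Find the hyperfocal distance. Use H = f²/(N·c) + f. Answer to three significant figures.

296 m

Hyperfocal distance H = f²/(N·c) + f = 282²/(5.6 × 0.048) + 282 = 79524/0.2688 + 282 ≈ 296130.2 mm ≈ 296 m.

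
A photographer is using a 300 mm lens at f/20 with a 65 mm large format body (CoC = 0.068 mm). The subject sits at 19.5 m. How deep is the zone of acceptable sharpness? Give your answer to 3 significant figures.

12.4 m

Hyperfocal distance H = f²/(N·c) + f = 300²/(20 × 0.068) + 300 = 90000/1.36 + 300 ≈ 66476.5 mm ≈ 66.48 m.
Near limit Dn = s·(H − f)/(H + s − 2f) = 19500 × (66476.5 − 300) / (66476.5 + 19500 − 2 × 300) = 19500 × 66176.5 / 85376.5 ≈ 15115 mm.
Far limit Df = s·(H − f)/(H − s) = 19500 × (66476.5 − 300) / (66476.5 − 19500) = 19500 × 66176.5 / 46976.5 ≈ 27470 mm.
Depth of field = Df − Dn = 27470 − 15115 ≈ 12355 mm ≈ 12.4 m.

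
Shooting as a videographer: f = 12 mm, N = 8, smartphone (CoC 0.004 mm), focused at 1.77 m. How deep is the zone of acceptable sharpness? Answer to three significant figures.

Hyperfocal distance H = f²/(N·c) + f = 12²/(8 × 0.004) + 12 = 144/0.032 + 12 ≈ 4512.0 mm ≈ 4.512 m.
Near limit Dn = s·(H − f)/(H + s − 2f) = 1770 × (4512.0 − 12) / (4512.0 + 1770 − 2 × 12) = 1770 × 4500.0 / 6258.0 ≈ 1272.8 mm.
Far limit Df = s·(H − f)/(H − s) = 1770 × (4512.0 − 12) / (4512.0 − 1770) = 1770 × 4500.0 / 2742.0 ≈ 2904.8 mm.
Depth of field = Df − Dn = 2904.8 − 1272.8 ≈ 1632.0 mm ≈ 1.63 m.

1.63 m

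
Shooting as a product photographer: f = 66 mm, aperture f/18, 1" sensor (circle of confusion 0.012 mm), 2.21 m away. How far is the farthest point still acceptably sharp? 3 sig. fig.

Hyperfocal distance H = f²/(N·c) + f = 66²/(18 × 0.012) + 66 = 4356/0.216 + 66 ≈ 20232.7 mm ≈ 20.23 m.
Far limit Df = s·(H − f)/(H − s) = 2210 × (20232.7 − 66) / (20232.7 − 2210) = 2210 × 20166.7 / 18022.7 ≈ 2472.9 mm ≈ 2.47 m.

2.47 m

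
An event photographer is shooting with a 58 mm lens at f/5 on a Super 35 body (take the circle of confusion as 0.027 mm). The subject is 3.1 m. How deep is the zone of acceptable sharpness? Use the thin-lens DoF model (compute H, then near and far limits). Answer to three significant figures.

Hyperfocal distance H = f²/(N·c) + f = 58²/(5 × 0.027) + 58 = 3364/0.135 + 58 ≈ 24976.5 mm ≈ 24.98 m.
Near limit Dn = s·(H − f)/(H + s − 2f) = 3100 × (24976.5 − 58) / (24976.5 + 3100 − 2 × 58) = 3100 × 24918.5 / 27960.5 ≈ 2762.73 mm.
Far limit Df = s·(H − f)/(H − s) = 3100 × (24976.5 − 58) / (24976.5 − 3100) = 3100 × 24918.5 / 21876.5 ≈ 3531.06 mm.
Depth of field = Df − Dn = 3531.06 − 2762.73 ≈ 768.33 mm ≈ 0.768 m.

0.768 m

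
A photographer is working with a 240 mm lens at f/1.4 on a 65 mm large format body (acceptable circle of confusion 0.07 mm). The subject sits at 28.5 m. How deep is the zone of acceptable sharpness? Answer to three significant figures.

2.75 m

Hyperfocal distance H = f²/(N·c) + f = 240²/(1.4 × 0.07) + 240 = 57600/0.098 + 240 ≈ 587995.1 mm ≈ 588.0 m.
Near limit Dn = s·(H − f)/(H + s − 2f) = 28500 × (587995.1 − 240) / (587995.1 + 28500 − 2 × 240) = 28500 × 587755.1 / 616015.1 ≈ 27192.5 mm.
Far limit Df = s·(H − f)/(H − s) = 28500 × (587995.1 − 240) / (587995.1 − 28500) = 28500 × 587755.1 / 559495.1 ≈ 29939.5 mm.
Depth of field = Df − Dn = 29939.5 − 27192.5 ≈ 2747.0 mm ≈ 2.75 m.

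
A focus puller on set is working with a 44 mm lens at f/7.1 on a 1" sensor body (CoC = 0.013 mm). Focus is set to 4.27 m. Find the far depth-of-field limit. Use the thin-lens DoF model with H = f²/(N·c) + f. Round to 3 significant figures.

Hyperfocal distance H = f²/(N·c) + f = 44²/(7.1 × 0.013) + 44 = 1936/0.0923 + 44 ≈ 21019.1 mm ≈ 21.02 m.
Far limit Df = s·(H − f)/(H − s) = 4270 × (21019.1 − 44) / (21019.1 − 4270) = 4270 × 20975.1 / 16749.1 ≈ 5347.4 mm ≈ 5.35 m.

5.35 m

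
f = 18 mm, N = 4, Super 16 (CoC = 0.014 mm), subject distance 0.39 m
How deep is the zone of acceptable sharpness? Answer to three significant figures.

50.4 mm

Hyperfocal distance H = f²/(N·c) + f = 18²/(4 × 0.014) + 18 = 324/0.056 + 18 ≈ 5803.7 mm ≈ 5.804 m.
Near limit Dn = s·(H − f)/(H + s − 2f) = 390 × (5803.7 − 18) / (5803.7 + 390 − 2 × 18) = 390 × 5785.7 / 6157.7 ≈ 366.439 mm.
Far limit Df = s·(H − f)/(H − s) = 390 × (5803.7 − 18) / (5803.7 − 390) = 390 × 5785.7 / 5413.7 ≈ 416.799 mm.
Depth of field = Df − Dn = 416.799 − 366.439 ≈ 50.360 mm.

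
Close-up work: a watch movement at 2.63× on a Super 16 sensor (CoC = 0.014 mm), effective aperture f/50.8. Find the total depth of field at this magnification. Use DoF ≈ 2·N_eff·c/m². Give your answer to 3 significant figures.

At magnification m, DoF ≈ 2·N_eff·c/m² = 2 × 50.8 × 0.014 / 2.63² = 1.422 / 6.917 ≈ 0.206 mm.

0.206 mm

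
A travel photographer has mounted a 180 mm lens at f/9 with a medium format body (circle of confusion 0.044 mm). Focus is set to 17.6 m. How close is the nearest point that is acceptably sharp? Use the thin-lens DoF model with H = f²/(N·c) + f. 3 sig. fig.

Hyperfocal distance H = f²/(N·c) + f = 180²/(9 × 0.044) + 180 = 32400/0.396 + 180 ≈ 81998.2 mm ≈ 82.00 m.
Near limit Dn = s·(H − f)/(H + s − 2f) = 17600 × (81998.2 − 180) / (81998.2 + 17600 − 2 × 180) = 17600 × 81818.2 / 99238.2 ≈ 14511 mm ≈ 14.5 m.

14.5 m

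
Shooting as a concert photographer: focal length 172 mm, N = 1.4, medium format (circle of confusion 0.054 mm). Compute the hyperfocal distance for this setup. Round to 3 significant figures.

Hyperfocal distance H = f²/(N·c) + f = 172²/(1.4 × 0.054) + 172 = 29584/0.0756 + 172 ≈ 391494.8 mm ≈ 391 m.

391 m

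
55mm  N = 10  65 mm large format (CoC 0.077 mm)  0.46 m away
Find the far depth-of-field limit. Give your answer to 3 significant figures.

Hyperfocal distance H = f²/(N·c) + f = 55²/(10 × 0.077) + 55 = 3025/0.77 + 55 ≈ 3983.6 mm ≈ 3.984 m.
Far limit Df = s·(H − f)/(H − s) = 460 × (3983.6 − 55) / (3983.6 − 460) = 460 × 3928.6 / 3523.6 ≈ 512.87 mm ≈ 0.513 m.

0.513 m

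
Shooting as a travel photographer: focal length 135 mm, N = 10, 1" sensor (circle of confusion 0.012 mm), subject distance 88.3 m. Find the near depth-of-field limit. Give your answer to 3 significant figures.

55.9 m

Hyperfocal distance H = f²/(N·c) + f = 135²/(10 × 0.012) + 135 = 18225/0.12 + 135 ≈ 152010.0 mm ≈ 152.0 m.
Near limit Dn = s·(H − f)/(H + s − 2f) = 88300 × (152010.0 − 135) / (152010.0 + 88300 − 2 × 135) = 88300 × 151875.0 / 240040.0 ≈ 55868 mm ≈ 55.9 m.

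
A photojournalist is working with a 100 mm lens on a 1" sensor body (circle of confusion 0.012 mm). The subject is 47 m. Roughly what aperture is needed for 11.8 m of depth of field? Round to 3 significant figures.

f/2.20

Write h = H − f = f²/(N·c). The thin-lens limits are Dn = s·h/(h + (s−f)) and Df = s·h/(h − (s−f)), so DoF = Df − Dn = 2·s·(s−f)·h / (h² − (s−f)²).
That is a quadratic in h: DoF·h² − 2·s·(s−f)·h − DoF·(s−f)² = 0 ⇒ h = (s−f)·(s + √(s² + DoF²)) / DoF = 46900 × (47000 + √(47000² + 11800²)) / 11800 = 46900 × (47000 + 48458.6) / 11800 ≈ 379408 mm.
Then N = f²/(c·h) = 100² / (0.012 × 379408) = 10000 / 4552.9 ≈ 2.20.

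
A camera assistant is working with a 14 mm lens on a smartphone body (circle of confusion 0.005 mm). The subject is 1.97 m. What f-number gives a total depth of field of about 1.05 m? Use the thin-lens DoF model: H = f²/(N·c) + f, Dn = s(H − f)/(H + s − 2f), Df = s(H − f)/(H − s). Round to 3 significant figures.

f/5.01

Write h = H − f = f²/(N·c). The thin-lens limits are Dn = s·h/(h + (s−f)) and Df = s·h/(h − (s−f)), so DoF = Df − Dn = 2·s·(s−f)·h / (h² − (s−f)²).
That is a quadratic in h: DoF·h² − 2·s·(s−f)·h − DoF·(s−f)² = 0 ⇒ h = (s−f)·(s + √(s² + DoF²)) / DoF = 1956 × (1970 + √(1970² + 1050²)) / 1050 = 1956 × (1970 + 2232.35) / 1050 ≈ 7828.4 mm.
Then N = f²/(c·h) = 14² / (0.005 × 7828.4) = 196 / 39.142 ≈ 5.01.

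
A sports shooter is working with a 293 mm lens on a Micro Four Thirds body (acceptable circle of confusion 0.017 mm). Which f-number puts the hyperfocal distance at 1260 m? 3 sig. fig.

Rearrange H = f²/(N·c) + f for N: N = f² / ((H − f)·c).
N = 293² / ((1260000 − 293) × 0.017) = 85849 / 21415 ≈ 4.01.

f/4.01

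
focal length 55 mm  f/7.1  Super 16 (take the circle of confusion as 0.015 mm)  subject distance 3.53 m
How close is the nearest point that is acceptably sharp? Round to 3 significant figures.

3.15 m

Hyperfocal distance H = f²/(N·c) + f = 55²/(7.1 × 0.015) + 55 = 3025/0.1065 + 55 ≈ 28458.8 mm ≈ 28.46 m.
Near limit Dn = s·(H − f)/(H + s − 2f) = 3530 × (28458.8 − 55) / (28458.8 + 3530 − 2 × 55) = 3530 × 28403.8 / 31878.8 ≈ 3145.2 mm ≈ 3.15 m.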